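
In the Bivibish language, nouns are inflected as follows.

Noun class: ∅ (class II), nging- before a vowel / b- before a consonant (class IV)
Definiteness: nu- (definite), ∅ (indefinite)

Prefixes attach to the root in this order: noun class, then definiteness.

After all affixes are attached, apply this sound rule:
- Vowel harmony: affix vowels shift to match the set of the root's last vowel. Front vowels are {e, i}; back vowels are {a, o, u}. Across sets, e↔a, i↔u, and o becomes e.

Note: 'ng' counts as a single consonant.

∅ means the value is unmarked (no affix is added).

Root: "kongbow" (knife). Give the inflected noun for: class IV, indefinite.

bkongbow

Attach noun class class IV b- (before consonant 'k') → bkongbow.
definiteness = indefinite: zero marking, form stays bkongbow.
Vowel harmony: no change.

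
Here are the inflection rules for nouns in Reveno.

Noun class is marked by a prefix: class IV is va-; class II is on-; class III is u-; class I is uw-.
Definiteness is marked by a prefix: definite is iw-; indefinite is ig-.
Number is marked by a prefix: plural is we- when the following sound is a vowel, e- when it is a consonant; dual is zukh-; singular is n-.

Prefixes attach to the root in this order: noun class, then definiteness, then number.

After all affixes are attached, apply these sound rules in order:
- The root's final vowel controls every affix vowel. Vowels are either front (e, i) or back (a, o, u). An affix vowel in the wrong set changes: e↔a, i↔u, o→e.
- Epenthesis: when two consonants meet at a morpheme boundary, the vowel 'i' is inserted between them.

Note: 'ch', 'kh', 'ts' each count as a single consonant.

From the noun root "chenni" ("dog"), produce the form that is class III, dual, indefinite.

zikhigichenni

Attach noun class class III u- → uchenni.
Attach definiteness indefinite ig- → iguchenni.
Attach number dual zukh- → zukhiguchenni.
Apply vowel harmony: zukhiguchenni → zikhigichenni.
Epenthesis: no change.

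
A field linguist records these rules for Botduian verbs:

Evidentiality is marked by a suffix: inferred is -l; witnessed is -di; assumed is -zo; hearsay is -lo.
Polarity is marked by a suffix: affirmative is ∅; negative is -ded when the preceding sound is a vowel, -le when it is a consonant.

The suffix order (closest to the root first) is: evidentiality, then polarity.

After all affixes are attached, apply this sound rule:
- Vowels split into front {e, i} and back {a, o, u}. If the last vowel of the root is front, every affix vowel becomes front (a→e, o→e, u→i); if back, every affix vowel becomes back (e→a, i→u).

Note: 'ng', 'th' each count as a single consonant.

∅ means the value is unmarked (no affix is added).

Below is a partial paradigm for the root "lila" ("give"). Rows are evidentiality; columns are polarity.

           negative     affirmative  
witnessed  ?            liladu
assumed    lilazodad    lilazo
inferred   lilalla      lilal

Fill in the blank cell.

Attach evidentiality witnessed -di → liladi.
Attach polarity negative -ded (after vowel 'i') → liladided.
Apply vowel harmony: liladided → liladudad.

liladudad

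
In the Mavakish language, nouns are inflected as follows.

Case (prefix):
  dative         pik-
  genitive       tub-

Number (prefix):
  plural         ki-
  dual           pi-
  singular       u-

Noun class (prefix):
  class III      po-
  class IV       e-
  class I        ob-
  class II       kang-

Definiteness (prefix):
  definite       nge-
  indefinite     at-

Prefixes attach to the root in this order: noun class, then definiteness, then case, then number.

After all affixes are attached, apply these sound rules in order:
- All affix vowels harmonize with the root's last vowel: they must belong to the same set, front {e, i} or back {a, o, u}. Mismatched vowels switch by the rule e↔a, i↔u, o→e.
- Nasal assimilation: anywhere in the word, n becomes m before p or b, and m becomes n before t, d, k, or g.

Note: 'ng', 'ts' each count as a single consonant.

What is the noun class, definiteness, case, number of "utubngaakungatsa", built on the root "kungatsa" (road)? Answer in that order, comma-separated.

class IV, definite, genitive, singular

Segment: u-tub-nge-e-kungatsa.
noun class: e- → class IV.
definiteness: nge- → definite.
case: tub- → genitive.
number: u- → singular.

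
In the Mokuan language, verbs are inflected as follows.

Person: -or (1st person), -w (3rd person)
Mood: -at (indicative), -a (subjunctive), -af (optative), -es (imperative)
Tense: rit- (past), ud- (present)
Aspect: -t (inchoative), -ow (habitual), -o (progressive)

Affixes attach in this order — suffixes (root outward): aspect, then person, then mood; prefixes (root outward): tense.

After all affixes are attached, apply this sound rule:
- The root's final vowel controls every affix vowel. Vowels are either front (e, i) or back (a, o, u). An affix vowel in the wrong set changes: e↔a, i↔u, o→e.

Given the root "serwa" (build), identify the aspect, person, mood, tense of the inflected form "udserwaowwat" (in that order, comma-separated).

habitual, 3rd person, indicative, present

Segment: ud-serwa-ow-w-at.
aspect: -ow → habitual.
person: -w → 3rd person.
mood: -at → indicative.
tense: ud- → present.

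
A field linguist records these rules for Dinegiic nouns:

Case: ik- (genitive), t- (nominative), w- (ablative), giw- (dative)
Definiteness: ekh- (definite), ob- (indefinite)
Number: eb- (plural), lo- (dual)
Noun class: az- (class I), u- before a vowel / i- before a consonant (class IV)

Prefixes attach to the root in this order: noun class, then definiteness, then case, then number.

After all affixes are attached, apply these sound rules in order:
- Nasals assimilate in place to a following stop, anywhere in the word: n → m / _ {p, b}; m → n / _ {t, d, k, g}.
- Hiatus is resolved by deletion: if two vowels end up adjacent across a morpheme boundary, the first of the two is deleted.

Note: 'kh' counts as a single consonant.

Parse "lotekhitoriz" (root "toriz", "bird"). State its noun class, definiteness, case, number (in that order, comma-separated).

class IV, definite, nominative, dual

Segment: lo-t-ekh-i-toriz.
noun class: u/i- → class IV.
definiteness: ekh- → definite.
case: t- → nominative.
number: lo- → dual.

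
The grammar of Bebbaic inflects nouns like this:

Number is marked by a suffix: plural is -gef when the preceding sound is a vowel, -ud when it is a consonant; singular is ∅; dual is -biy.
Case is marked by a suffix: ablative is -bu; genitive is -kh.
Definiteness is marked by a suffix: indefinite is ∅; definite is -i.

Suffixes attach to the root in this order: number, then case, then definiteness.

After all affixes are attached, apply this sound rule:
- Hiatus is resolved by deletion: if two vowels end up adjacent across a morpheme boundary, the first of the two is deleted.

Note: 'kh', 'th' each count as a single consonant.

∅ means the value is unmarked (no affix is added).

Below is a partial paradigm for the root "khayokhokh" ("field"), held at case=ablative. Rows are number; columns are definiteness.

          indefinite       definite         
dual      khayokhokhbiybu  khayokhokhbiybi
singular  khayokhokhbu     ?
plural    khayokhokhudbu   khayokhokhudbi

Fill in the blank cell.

khayokhokhbi

number = singular: zero marking, form stays khayokhokh.
Attach case ablative -bu → khayokhokhbu.
Attach definiteness definite -i → khayokhokhbui.
Apply vowel deletion: khayokhokhbui → khayokhokhbi.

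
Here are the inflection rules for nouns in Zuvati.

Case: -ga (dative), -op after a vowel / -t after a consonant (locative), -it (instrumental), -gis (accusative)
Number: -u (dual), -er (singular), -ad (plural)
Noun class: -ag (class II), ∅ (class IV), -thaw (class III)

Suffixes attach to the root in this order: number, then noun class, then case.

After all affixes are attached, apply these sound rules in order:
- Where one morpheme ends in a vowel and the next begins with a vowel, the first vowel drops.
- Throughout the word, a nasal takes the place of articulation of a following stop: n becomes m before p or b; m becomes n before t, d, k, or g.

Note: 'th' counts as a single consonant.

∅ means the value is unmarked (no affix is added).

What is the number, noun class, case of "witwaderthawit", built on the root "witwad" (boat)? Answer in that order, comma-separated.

Segment: witwad-er-thaw-it.
number: -er → singular.
noun class: -thaw → class III.
case: -it → instrumental.

singular, class III, instrumental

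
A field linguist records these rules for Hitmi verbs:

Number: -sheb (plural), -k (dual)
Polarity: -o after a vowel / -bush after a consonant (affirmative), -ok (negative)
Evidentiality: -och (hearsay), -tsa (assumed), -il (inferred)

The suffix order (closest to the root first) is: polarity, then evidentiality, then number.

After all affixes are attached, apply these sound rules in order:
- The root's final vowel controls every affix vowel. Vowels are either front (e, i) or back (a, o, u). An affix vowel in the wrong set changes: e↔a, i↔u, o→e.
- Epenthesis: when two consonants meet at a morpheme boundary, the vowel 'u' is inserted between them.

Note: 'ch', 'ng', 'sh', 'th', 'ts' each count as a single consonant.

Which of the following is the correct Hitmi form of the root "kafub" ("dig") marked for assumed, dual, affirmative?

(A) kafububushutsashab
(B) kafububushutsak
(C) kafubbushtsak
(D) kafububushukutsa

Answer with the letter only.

B

Attach polarity affirmative -bush (after consonant 'b') → kafubbush.
Attach evidentiality assumed -tsa → kafubbushtsa.
Attach number dual -k → kafubbushtsak.
Vowel harmony: no change.
Apply epenthesis: kafubbushtsak → kafububushutsak.
So the correct form is kafububushutsak, option (B).
(D) kafububushukutsa is wrong: it has the affixes in the wrong order.
(C) kafubbushtsak is wrong: it fails to apply the sound rule(s).
(A) kafububushutsashab is wrong: it uses plural instead of dual for number.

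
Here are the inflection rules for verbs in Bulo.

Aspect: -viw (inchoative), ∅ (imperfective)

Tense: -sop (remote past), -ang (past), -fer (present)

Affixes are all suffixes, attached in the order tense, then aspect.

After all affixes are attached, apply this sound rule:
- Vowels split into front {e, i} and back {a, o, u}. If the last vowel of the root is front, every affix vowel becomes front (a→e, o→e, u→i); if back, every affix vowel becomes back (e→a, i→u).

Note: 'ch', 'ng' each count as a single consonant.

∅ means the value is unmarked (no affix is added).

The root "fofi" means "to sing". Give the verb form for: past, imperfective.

Attach tense past -ang → fofiang.
aspect = imperfective: zero marking, form stays fofiang.
Apply vowel harmony: fofiang → fofieng.

fofieng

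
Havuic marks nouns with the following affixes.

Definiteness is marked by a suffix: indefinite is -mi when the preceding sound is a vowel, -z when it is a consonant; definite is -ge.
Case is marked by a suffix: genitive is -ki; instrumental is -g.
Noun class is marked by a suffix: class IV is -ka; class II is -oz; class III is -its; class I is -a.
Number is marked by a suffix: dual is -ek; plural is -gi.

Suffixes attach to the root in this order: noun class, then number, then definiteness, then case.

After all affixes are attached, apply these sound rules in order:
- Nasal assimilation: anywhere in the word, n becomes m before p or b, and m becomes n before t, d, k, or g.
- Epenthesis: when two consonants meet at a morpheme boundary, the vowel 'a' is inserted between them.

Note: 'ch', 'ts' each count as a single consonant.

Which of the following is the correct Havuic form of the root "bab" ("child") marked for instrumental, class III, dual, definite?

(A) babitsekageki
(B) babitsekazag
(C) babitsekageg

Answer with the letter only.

C

Attach noun class class III -its → babits.
Attach number dual -ek → babitsek.
Attach definiteness definite -ge → babitsekge.
Attach case instrumental -g → babitsekgeg.
Nasal assimilation: no change.
Apply epenthesis: babitsekgeg → babitsekageg.
So the correct form is babitsekageg, option (C).
(A) babitsekageki is wrong: it uses genitive instead of instrumental for case.
(B) babitsekazag is wrong: it uses indefinite instead of definite for definiteness.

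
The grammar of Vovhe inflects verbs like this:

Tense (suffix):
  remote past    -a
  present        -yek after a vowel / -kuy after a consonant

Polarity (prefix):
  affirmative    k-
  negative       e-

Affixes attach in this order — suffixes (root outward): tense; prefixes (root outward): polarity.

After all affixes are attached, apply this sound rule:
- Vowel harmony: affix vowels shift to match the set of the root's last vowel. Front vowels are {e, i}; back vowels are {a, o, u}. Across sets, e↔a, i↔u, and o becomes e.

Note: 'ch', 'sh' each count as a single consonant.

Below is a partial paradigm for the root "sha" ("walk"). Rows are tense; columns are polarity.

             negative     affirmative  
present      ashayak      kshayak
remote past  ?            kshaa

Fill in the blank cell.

Attach polarity negative e- → esha.
Attach tense remote past -a → eshaa.
Apply vowel harmony: eshaa → ashaa.

ashaa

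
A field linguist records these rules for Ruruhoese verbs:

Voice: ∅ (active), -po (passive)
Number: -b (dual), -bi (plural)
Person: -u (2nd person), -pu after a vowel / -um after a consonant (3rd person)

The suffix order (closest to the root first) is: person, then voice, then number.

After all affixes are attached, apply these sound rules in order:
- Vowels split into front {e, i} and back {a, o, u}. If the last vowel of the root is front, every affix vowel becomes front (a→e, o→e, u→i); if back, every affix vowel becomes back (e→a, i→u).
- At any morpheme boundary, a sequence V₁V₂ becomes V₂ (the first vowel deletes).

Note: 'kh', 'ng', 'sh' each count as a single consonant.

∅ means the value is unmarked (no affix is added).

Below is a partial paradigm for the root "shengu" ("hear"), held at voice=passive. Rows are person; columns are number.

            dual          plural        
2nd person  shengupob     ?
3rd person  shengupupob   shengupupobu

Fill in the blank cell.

Attach person 2nd person -u → shenguu.
Attach voice passive -po → shenguupo.
Attach number plural -bi → shenguupobi.
Apply vowel harmony: shenguupobi → shenguupobu.
Apply vowel deletion: shenguupobu → shengupobu.

shengupobu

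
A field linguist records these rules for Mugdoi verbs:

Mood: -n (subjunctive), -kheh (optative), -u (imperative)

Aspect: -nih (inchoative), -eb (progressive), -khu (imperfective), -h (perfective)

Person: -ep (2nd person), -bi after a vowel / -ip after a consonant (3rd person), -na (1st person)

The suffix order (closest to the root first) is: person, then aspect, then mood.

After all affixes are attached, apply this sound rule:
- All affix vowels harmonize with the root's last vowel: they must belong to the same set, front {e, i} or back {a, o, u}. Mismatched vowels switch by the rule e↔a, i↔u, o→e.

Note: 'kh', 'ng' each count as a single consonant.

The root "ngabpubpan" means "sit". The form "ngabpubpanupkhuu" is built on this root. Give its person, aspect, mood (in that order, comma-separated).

Segment: ngabpubpan-ip-khu-u.
person: -bi/ip → 3rd person.
aspect: -khu → imperfective.
mood: -u → imperative.

3rd person, imperfective, imperative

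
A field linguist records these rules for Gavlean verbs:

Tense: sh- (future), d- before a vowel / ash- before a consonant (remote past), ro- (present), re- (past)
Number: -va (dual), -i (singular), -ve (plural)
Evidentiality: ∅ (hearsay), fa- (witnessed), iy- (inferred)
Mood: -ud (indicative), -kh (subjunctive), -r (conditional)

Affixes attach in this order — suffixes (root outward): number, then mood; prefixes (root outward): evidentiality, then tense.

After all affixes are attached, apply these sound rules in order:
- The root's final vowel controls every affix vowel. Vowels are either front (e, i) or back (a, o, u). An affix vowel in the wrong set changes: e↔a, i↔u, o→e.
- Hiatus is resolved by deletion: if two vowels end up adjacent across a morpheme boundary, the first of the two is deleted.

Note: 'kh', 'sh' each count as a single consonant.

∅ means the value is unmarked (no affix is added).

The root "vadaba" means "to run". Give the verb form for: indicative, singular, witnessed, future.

Attach number singular -i → vadabai.
Attach evidentiality witnessed fa- → favadabai.
Attach mood indicative -ud → favadabaiud.
Attach tense future sh- → shfavadabaiud.
Apply vowel harmony: shfavadabaiud → shfavadabauud.
Apply vowel deletion: shfavadabauud → shfavadabud.

shfavadabud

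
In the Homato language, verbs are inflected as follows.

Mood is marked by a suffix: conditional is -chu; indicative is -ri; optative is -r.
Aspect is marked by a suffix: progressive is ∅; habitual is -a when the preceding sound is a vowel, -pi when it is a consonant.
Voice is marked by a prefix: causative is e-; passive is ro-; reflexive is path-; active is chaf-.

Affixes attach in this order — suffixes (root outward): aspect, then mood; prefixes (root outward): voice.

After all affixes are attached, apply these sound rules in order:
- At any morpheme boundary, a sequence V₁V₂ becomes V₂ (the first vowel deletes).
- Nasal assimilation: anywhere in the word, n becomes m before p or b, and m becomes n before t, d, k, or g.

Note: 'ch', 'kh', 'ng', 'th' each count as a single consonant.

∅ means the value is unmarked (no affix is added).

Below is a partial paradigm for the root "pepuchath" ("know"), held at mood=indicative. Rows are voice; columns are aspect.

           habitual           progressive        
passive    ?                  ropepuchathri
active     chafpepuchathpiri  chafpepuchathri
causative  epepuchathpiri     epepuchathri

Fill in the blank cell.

ropepuchathpiri

Attach aspect habitual -pi (after consonant 'th') → pepuchathpi.
Attach voice passive ro- → ropepuchathpi.
Attach mood indicative -ri → ropepuchathpiri.
Vowel deletion: no change.
Nasal assimilation: no change.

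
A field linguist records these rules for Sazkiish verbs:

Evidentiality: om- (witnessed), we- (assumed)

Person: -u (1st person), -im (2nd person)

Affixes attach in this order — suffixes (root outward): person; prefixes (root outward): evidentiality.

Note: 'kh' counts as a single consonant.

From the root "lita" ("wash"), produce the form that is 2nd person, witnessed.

Attach person 2nd person -im → litaim.
Attach evidentiality witnessed om- → omlitaim.

omlitaim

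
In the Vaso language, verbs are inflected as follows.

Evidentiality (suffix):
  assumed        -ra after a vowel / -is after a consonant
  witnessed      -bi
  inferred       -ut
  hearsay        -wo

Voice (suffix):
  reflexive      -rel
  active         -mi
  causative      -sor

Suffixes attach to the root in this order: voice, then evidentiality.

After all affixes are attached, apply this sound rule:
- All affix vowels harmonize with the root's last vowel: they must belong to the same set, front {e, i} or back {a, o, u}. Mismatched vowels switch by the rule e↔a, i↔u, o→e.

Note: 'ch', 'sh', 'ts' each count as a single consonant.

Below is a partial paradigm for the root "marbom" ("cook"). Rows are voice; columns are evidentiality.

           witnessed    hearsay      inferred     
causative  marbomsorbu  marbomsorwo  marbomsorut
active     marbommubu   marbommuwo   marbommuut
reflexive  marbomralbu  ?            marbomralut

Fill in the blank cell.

marbomralwo

Attach voice reflexive -rel → marbomrel.
Attach evidentiality hearsay -wo → marbomrelwo.
Apply vowel harmony: marbomrelwo → marbomralwo.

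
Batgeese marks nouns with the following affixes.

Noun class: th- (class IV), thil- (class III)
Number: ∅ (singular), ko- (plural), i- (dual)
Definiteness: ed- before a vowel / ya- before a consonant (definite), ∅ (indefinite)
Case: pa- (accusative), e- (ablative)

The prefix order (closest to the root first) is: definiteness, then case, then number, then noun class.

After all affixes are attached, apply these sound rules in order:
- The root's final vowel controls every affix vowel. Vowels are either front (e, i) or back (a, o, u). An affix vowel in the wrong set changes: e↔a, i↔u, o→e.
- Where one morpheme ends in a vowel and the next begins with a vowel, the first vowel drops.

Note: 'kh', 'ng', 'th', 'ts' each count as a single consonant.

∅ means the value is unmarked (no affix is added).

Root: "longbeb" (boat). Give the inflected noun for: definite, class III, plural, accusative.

thilkepeyelongbeb

Attach definiteness definite ya- (before consonant 'l') → yalongbeb.
Attach case accusative pa- → payalongbeb.
Attach number plural ko- → kopayalongbeb.
Attach noun class class III thil- → thilkopayalongbeb.
Apply vowel harmony: thilkopayalongbeb → thilkepeyelongbeb.
Vowel deletion: no change.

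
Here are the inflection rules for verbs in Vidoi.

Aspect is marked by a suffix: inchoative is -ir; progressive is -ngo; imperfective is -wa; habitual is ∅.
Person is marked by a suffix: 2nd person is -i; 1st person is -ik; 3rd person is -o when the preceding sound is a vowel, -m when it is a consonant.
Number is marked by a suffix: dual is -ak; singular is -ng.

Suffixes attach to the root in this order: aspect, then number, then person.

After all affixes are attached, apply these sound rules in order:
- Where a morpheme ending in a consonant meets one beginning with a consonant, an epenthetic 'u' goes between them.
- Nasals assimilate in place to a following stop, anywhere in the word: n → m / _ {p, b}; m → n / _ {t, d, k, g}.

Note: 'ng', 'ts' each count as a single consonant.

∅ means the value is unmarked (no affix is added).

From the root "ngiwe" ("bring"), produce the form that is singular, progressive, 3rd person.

ngiwengongum

Attach aspect progressive -ngo → ngiwengo.
Attach number singular -ng → ngiwengong.
Attach person 3rd person -m (after consonant 'ng') → ngiwengongm.
Apply epenthesis: ngiwengongm → ngiwengongum.
Nasal assimilation: no change.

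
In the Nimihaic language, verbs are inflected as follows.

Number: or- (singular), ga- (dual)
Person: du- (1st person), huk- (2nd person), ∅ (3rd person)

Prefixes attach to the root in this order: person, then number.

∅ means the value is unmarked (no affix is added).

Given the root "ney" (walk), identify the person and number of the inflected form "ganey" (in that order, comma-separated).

3rd person, dual

Segment: ga-ney.
person: ∅ → 3rd person.
number: ga- → dual.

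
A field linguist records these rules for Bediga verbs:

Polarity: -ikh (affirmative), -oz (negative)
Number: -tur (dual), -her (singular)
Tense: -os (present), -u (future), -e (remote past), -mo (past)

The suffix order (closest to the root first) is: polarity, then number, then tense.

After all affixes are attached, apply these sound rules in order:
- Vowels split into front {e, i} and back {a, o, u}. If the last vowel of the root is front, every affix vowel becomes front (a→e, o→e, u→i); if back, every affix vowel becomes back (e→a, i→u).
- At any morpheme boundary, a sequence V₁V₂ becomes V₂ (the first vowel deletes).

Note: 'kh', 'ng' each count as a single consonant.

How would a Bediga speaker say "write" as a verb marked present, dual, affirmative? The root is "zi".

Attach polarity affirmative -ikh → ziikh.
Attach number dual -tur → ziikhtur.
Attach tense present -os → ziikhturos.
Apply vowel harmony: ziikhturos → ziikhtires.
Apply vowel deletion: ziikhtires → zikhtires.

zikhtires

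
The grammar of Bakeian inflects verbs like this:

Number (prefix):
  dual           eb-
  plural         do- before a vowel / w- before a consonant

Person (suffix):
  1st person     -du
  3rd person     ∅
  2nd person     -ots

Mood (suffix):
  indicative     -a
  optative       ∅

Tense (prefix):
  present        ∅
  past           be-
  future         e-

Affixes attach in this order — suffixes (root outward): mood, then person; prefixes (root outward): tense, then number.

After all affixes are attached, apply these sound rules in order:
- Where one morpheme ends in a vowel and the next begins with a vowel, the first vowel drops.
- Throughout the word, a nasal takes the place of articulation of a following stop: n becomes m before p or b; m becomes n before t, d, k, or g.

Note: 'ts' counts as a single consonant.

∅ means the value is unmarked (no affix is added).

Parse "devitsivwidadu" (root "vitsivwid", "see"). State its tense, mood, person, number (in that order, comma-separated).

future, indicative, 1st person, plural

Segment: do-e-vitsivwid-a-du.
tense: e- → future.
mood: -a → indicative.
person: -du → 1st person.
number: do/w- → plural.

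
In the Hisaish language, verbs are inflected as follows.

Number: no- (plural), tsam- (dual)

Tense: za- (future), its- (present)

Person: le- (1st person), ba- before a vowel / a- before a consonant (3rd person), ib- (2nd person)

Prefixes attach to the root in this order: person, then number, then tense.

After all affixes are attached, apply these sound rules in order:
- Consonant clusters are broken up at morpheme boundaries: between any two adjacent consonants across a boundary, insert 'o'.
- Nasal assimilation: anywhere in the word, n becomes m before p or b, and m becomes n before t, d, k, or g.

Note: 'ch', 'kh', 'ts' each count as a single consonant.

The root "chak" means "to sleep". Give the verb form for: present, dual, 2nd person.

itsotsamibochak

Attach person 2nd person ib- → ibchak.
Attach number dual tsam- → tsamibchak.
Attach tense present its- → itstsamibchak.
Apply epenthesis: itstsamibchak → itsotsamibochak.
Nasal assimilation: no change.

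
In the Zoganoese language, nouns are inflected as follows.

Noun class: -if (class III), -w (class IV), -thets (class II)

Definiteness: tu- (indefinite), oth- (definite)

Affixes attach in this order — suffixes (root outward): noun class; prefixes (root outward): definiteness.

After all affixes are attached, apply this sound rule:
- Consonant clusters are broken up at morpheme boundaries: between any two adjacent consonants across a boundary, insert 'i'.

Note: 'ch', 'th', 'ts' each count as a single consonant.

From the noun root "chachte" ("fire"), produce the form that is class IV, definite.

othichachtew

Attach definiteness definite oth- → othchachte.
Attach noun class class IV -w → othchachtew.
Apply epenthesis: othchachtew → othichachtew.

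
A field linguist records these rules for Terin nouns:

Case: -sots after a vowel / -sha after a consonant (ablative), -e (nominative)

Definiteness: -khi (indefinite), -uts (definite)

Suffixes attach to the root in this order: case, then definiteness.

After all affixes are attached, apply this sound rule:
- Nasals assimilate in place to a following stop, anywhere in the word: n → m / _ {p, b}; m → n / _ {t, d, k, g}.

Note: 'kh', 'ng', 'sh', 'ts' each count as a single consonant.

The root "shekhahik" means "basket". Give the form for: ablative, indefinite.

Attach case ablative -sha (after consonant 'k') → shekhahiksha.
Attach definiteness indefinite -khi → shekhahikshakhi.
Nasal assimilation: no change.

shekhahikshakhi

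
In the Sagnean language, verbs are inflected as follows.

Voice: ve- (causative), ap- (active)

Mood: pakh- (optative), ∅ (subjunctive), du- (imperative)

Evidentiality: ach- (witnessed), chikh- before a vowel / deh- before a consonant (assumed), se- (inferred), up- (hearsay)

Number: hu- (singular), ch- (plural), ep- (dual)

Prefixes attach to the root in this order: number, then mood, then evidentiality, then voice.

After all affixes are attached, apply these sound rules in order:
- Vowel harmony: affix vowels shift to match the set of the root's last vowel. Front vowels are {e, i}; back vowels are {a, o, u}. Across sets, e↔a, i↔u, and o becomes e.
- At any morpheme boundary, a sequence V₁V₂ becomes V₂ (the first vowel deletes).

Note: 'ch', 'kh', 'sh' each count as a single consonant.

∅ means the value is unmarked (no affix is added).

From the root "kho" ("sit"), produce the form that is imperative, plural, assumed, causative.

Attach number plural ch- → chkho.
Attach mood imperative du- → duchkho.
Attach evidentiality assumed deh- (before consonant 'd') → dehduchkho.
Attach voice causative ve- → vedehduchkho.
Apply vowel harmony: vedehduchkho → vadahduchkho.
Vowel deletion: no change.

vadahduchkho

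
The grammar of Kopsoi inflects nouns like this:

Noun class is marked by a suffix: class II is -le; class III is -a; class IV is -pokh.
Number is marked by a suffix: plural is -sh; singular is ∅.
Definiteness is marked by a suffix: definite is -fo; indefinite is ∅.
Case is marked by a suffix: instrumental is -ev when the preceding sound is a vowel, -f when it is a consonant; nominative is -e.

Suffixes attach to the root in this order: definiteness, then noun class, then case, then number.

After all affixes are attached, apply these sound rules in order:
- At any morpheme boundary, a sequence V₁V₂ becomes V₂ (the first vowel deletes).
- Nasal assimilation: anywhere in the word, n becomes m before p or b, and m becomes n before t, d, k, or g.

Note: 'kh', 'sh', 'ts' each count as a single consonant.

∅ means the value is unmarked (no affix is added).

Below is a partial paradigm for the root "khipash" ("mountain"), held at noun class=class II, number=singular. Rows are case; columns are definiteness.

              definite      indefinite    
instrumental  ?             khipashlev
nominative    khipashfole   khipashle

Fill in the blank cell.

khipashfolev

Attach definiteness definite -fo → khipashfo.
Attach noun class class II -le → khipashfole.
Attach case instrumental -ev (after vowel 'e') → khipashfoleev.
number = singular: zero marking, form stays khipashfoleev.
Apply vowel deletion: khipashfoleev → khipashfolev.
Nasal assimilation: no change.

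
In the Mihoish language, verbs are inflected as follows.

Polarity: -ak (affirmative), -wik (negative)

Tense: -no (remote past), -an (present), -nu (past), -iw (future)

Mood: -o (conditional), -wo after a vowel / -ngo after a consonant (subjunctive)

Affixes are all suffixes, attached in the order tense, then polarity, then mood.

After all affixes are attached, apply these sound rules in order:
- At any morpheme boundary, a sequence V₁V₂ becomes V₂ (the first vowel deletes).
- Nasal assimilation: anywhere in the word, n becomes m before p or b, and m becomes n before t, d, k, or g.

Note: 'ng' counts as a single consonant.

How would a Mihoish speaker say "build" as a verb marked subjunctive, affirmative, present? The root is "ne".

nanakngo

Attach tense present -an → nean.
Attach polarity affirmative -ak → neanak.
Attach mood subjunctive -ngo (after consonant 'k') → neanakngo.
Apply vowel deletion: neanakngo → nanakngo.
Nasal assimilation: no change.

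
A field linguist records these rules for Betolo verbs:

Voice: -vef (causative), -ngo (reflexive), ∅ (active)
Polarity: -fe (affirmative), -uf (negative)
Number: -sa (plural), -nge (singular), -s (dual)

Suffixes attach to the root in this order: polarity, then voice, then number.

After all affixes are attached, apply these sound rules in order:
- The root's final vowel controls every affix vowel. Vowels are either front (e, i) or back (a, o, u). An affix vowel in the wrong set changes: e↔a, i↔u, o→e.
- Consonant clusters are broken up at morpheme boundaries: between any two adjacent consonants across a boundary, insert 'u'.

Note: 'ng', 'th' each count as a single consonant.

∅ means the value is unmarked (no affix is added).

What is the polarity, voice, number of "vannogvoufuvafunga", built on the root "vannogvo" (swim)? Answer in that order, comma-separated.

negative, causative, singular

Segment: vannogvo-uf-vef-nge.
polarity: -uf → negative.
voice: -vef → causative.
number: -nge → singular.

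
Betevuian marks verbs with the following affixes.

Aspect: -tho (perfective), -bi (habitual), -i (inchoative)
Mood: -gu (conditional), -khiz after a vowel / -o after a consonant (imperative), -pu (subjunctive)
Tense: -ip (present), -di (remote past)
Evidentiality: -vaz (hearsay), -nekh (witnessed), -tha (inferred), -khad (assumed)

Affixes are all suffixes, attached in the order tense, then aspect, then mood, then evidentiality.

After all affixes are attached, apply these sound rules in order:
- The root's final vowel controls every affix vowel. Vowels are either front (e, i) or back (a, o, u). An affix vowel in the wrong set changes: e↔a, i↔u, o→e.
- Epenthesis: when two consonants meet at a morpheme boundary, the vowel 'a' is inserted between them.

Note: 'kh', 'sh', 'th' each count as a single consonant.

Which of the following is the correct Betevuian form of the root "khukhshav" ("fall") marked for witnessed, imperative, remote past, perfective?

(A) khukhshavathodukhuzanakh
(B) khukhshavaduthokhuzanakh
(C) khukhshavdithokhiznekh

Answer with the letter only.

Attach tense remote past -di → khukhshavdi.
Attach aspect perfective -tho → khukhshavditho.
Attach mood imperative -khiz (after vowel 'o') → khukhshavdithokhiz.
Attach evidentiality witnessed -nekh → khukhshavdithokhiznekh.
Apply vowel harmony: khukhshavdithokhiznekh → khukhshavduthokhuznakh.
Apply epenthesis: khukhshavduthokhuznakh → khukhshavaduthokhuzanakh.
So the correct form is khukhshavaduthokhuzanakh, option (B).
(C) khukhshavdithokhiznekh is wrong: it fails to apply the sound rule(s).
(A) khukhshavathodukhuzanakh is wrong: it has the affixes in the wrong order.

B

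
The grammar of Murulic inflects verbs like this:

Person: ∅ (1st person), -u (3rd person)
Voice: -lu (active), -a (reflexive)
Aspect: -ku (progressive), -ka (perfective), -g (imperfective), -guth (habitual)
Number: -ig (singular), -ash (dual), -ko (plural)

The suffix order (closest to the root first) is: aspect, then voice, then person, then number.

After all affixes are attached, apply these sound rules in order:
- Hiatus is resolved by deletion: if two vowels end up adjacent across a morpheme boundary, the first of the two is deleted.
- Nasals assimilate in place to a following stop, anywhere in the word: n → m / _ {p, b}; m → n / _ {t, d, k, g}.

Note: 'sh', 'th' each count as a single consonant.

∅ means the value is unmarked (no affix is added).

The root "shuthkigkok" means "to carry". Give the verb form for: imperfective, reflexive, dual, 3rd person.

shuthkigkokgash

Attach aspect imperfective -g → shuthkigkokg.
Attach voice reflexive -a → shuthkigkokga.
Attach person 3rd person -u → shuthkigkokgau.
Attach number dual -ash → shuthkigkokgauash.
Apply vowel deletion: shuthkigkokgauash → shuthkigkokgash.
Nasal assimilation: no change.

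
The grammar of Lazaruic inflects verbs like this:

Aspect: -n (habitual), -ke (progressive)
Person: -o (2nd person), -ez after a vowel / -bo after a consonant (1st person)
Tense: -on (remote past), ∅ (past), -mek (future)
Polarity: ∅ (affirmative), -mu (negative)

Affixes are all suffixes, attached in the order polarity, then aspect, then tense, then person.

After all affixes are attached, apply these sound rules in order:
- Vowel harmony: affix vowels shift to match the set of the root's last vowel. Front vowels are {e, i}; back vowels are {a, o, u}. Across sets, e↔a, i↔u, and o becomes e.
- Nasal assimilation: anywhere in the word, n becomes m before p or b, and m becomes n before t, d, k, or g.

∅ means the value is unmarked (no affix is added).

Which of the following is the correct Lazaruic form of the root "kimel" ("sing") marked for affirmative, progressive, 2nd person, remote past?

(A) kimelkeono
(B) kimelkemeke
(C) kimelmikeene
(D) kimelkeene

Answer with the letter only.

D

polarity = affirmative: zero marking, form stays kimel.
Attach aspect progressive -ke → kimelke.
Attach tense remote past -on → kimelkeon.
Attach person 2nd person -o → kimelkeono.
Apply vowel harmony: kimelkeono → kimelkeene.
Nasal assimilation: no change.
So the correct form is kimelkeene, option (D).
(B) kimelkemeke is wrong: it uses future instead of remote past for tense.
(A) kimelkeono is wrong: it fails to apply the sound rule(s).
(C) kimelmikeene is wrong: it uses negative instead of affirmative for polarity.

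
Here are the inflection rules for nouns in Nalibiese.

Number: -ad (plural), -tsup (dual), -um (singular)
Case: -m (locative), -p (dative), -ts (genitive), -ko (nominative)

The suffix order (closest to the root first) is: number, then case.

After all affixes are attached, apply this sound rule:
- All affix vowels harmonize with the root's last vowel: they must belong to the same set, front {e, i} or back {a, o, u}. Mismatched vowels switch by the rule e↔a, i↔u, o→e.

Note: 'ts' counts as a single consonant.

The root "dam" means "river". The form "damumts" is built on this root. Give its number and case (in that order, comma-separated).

Segment: dam-um-ts.
number: -um → singular.
case: -ts → genitive.

singular, genitive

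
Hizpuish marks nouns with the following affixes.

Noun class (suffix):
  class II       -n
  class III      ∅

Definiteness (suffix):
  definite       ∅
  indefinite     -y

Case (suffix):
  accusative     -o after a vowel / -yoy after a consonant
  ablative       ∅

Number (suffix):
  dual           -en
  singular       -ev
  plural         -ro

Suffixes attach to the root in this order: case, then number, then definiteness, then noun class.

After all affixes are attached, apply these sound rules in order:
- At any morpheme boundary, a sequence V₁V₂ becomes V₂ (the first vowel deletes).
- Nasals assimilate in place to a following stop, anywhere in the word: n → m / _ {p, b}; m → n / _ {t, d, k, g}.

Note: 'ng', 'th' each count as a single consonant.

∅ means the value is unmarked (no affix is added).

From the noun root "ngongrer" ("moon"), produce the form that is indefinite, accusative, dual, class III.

Attach case accusative -yoy (after consonant 'r') → ngongreryoy.
Attach number dual -en → ngongreryoyen.
Attach definiteness indefinite -y → ngongreryoyeny.
noun class = class III: zero marking, form stays ngongreryoyeny.
Vowel deletion: no change.
Nasal assimilation: no change.

ngongreryoyeny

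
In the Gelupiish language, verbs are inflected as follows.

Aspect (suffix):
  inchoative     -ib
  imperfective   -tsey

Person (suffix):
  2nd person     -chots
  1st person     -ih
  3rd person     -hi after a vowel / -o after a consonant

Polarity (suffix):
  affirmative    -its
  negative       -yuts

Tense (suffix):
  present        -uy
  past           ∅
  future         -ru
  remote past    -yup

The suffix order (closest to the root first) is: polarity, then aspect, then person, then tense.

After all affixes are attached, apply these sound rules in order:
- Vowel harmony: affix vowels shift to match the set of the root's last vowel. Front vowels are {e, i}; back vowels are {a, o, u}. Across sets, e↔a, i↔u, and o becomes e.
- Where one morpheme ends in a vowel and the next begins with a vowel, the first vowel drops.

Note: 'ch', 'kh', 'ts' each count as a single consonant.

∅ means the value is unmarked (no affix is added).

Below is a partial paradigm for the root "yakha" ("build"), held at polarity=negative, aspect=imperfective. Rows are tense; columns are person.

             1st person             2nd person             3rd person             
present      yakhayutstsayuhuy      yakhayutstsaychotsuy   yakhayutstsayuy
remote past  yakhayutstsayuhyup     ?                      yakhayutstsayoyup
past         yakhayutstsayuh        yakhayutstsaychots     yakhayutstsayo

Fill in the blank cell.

Attach polarity negative -yuts → yakhayuts.
Attach aspect imperfective -tsey → yakhayutstsey.
Attach person 2nd person -chots → yakhayutstseychots.
Attach tense remote past -yup → yakhayutstseychotsyup.
Apply vowel harmony: yakhayutstseychotsyup → yakhayutstsaychotsyup.
Vowel deletion: no change.

yakhayutstsaychotsyup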